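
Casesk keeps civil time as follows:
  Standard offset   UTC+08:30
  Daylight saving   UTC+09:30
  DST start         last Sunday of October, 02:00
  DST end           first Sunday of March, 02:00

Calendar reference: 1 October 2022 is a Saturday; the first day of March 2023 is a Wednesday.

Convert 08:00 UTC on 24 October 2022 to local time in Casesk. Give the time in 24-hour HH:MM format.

16:30

1 October 2022 is a Saturday, so Sundays fall on 2, 9, 16, 23, 30; the last is October 30.
1 March 2023 is a Wednesday, so the first Sunday is March 5.
At the standard offset (UTC+08:30), 08:00 UTC + 8h30m = 16:30 Casesk standard time.
The standard-time date in Casesk, 24 October 2022, does not fall between 30 October 2022 and 5 March 2023, so daylight saving is not in effect and Casesk is at UTC+08:30.
08:00 UTC + 8h30m = 16:30 local.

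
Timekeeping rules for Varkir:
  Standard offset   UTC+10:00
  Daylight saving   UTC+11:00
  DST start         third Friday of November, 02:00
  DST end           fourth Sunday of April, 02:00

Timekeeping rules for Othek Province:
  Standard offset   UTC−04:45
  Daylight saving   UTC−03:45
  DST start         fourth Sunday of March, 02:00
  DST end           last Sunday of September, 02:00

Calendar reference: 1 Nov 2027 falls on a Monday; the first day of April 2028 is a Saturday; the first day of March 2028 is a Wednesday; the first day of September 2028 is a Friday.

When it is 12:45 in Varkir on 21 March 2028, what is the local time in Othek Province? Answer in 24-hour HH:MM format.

21:00

1 November 2027 is a Monday, so the first Friday is November 5 and the third is November 19.
1 April 2028 is a Saturday, so the first Sunday is April 2 and the fourth is April 23.
21 March 2028 lies within the daylight-saving period (19 November 2027 – 23 April 2028), so Varkir is on daylight time, UTC+11:00.
12:45 Varkir − 11h = 01:45 UTC.
1 March 2028 is a Wednesday, so the first Sunday is March 5 and the fourth is March 26.
1 September 2028 is a Friday, so Sundays fall on 3, 10, 17, 24; the last is September 24.
At the standard offset (UTC−04:45), 01:45 UTC − 4h45m = 21:00 Othek Province standard time (rolling into the previous day, 20 March 2028).
Daylight saving runs 26 March – 24 September; the standard-time date in Othek Province, 20 March 2028, is outside that window, so Othek Province is on standard time at UTC−04:45.
01:45 UTC − 4h45m = 21:00 Othek Province (rolling into the previous day, 20 March 2028).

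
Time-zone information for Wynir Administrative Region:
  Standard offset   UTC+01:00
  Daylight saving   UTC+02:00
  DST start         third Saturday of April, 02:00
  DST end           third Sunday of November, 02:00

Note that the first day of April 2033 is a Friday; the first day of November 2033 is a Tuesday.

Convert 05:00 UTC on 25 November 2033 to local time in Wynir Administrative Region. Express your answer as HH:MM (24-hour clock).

06:00

1 April 2033 is a Friday, so the first Saturday is April 2 and the third is April 16.
1 November 2033 is a Tuesday, so the first Sunday is November 6 and the third is November 20.
At the standard offset (UTC+01:00), 05:00 UTC + 1h = 06:00 Wynir Administrative Region standard time.
Daylight saving runs 16 April – 20 November; the standard-time date in Wynir Administrative Region, 25 November 2033, is outside that window, so Wynir Administrative Region is on standard time at UTC+01:00.
05:00 UTC + 1h = 06:00 local.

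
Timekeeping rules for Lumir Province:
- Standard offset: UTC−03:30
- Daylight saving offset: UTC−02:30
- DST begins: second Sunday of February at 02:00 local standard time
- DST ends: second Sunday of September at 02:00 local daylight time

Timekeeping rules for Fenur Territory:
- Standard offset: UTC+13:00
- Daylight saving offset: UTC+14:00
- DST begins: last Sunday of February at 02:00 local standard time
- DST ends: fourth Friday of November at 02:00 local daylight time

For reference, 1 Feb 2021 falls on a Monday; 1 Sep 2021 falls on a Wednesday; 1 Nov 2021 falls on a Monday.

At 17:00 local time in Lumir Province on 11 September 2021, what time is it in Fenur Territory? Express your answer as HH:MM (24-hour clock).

1 February 2021 is a Monday, so the first Sunday is February 7 and the second is February 14.
1 September 2021 is a Wednesday, so the first Sunday is September 5 and the second is September 12.
11 September 2021 falls between 14 February and 12 September, so daylight saving is in effect and Lumir Province is at UTC−02:30.
17:00 Lumir Province + 2h30m = 19:30 UTC.
1 February 2021 is a Monday, so Sundays fall on 7, 14, 21, 28; the last is February 28.
1 November 2021 is a Monday, so the first Friday is November 5 and the fourth is November 26.
At the standard offset (UTC+13:00), 19:30 UTC + 13h = 08:30 Fenur Territory standard time (rolling into the next day, 12 September 2021).
Daylight saving runs 28 February – 26 November; the standard-time date in Fenur Territory, 12 September 2021, is inside that window, so Fenur Territory is at UTC+14:00.
19:30 UTC + 14h = 09:30 Fenur Territory (rolling into the next day, 12 September 2021).

09:30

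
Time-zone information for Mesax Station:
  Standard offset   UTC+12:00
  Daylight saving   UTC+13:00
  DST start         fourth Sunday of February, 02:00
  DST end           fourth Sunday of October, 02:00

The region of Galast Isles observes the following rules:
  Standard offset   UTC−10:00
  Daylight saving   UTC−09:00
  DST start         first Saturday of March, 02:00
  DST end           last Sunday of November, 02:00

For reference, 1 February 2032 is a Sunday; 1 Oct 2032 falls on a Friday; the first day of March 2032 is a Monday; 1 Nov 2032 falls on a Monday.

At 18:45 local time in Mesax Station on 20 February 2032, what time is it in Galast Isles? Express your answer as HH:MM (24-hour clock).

1 February 2032 is a Sunday, so the first Sunday is February 1 and the fourth is February 22.
1 October 2032 is a Friday, so the first Sunday is October 3 and the fourth is October 24.
20 February 2032 is outside the daylight-saving period (22 February – 24 October), so Mesax Station is on standard time, UTC+12:00.
18:45 Mesax Station − 12h = 06:45 UTC.
1 March 2032 is a Monday, so the first Saturday is March 6.
1 November 2032 is a Monday, so Sundays fall on 7, 14, 21, 28; the last is November 28.
At the standard offset (UTC−10:00), 06:45 UTC − 10h = 20:45 Galast Isles standard time (rolling into the previous day, 19 February 2032).
Daylight saving runs 6 March – 28 November; the standard-time date in Galast Isles, 19 February 2032, is outside that window, so Galast Isles is on standard time at UTC−10:00.
06:45 UTC − 10h = 20:45 Galast Isles (rolling into the previous day, 19 February 2032).

20:45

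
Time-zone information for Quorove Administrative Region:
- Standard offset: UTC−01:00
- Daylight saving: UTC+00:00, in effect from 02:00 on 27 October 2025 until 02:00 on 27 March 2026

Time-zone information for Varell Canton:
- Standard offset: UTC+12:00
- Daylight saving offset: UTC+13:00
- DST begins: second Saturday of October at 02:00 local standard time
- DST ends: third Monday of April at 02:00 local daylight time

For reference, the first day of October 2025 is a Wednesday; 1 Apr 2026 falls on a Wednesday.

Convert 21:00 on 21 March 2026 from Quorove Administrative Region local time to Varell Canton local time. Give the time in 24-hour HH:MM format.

10:00

21 March 2026 lies within the daylight-saving period (27 October 2025 – 27 March 2026), so Quorove Administrative Region is on daylight time, UTC+00:00.
21:00 Quorove Administrative Region − 0h = 21:00 UTC.
1 October 2025 is a Wednesday, so the first Saturday is October 4 and the second is October 11.
1 April 2026 is a Wednesday, so the first Monday is April 6 and the third is April 20.
At the standard offset (UTC+12:00), 21:00 UTC + 12h = 09:00 Varell Canton standard time (rolling into the next day, 22 March 2026).
Daylight saving runs 11 October 2025 – 20 April 2026; the standard-time date in Varell Canton, 22 March 2026, is inside that window, so Varell Canton is at UTC+13:00.
21:00 UTC + 13h = 10:00 Varell Canton (rolling into the next day, 22 March 2026).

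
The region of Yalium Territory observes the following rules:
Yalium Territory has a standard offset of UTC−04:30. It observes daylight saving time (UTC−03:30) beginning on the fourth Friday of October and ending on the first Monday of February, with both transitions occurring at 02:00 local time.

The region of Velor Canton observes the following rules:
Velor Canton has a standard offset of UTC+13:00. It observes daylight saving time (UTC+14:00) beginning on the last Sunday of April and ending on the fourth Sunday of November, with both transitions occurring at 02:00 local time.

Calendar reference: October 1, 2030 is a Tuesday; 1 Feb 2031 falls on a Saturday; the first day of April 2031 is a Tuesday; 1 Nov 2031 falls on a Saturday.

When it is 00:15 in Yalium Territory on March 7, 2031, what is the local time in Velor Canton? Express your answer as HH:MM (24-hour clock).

17:45

1 October 2030 is a Tuesday, so the first Friday is October 4 and the fourth is October 25.
1 February 2031 is a Saturday, so the first Monday is February 3.
Daylight saving runs 25 October 2030 – 3 February 2031; March 7, 2031 is outside that window, so Yalium Territory is on standard time at UTC−04:30.
00:15 Yalium Territory + 4h30m = 04:45 UTC.
1 April 2031 is a Tuesday, so Sundays fall on 6, 13, 20, 27; the last is April 27.
1 November 2031 is a Saturday, so the first Sunday is November 2 and the fourth is November 23.
At the standard offset (UTC+13:00), 04:45 UTC + 13h = 17:45 Velor Canton standard time.
The standard-time date in Velor Canton, March 7, 2031, is outside the daylight-saving period (27 April – 23 November), so Velor Canton is on standard time, UTC+13:00.
04:45 UTC + 13h = 17:45 Velor Canton.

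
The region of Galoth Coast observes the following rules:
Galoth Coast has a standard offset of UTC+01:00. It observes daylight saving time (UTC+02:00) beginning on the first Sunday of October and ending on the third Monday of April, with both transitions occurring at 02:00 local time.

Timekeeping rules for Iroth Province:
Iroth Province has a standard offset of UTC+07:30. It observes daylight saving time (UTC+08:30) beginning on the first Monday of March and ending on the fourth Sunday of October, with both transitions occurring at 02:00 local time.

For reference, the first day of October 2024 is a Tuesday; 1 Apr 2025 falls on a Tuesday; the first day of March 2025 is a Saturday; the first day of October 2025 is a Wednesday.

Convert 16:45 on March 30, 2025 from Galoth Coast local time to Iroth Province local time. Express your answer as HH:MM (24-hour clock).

23:15

1 October 2024 is a Tuesday, so the first Sunday is October 6.
1 April 2025 is a Tuesday, so the first Monday is April 7 and the third is April 21.
Daylight saving runs 6 October 2024 – 21 April 2025; March 30, 2025 is inside that window, so Galoth Coast is at UTC+02:00.
16:45 Galoth Coast − 2h = 14:45 UTC.
1 March 2025 is a Saturday, so the first Monday is March 3.
1 October 2025 is a Wednesday, so the first Sunday is October 5 and the fourth is October 26.
At the standard offset (UTC+07:30), 14:45 UTC + 7h30m = 22:15 Iroth Province standard time.
Daylight saving runs 3 March – 26 October; the standard-time date in Iroth Province, March 30, 2025, is inside that window, so Iroth Province is at UTC+08:30.
14:45 UTC + 8h30m = 23:15 Iroth Province.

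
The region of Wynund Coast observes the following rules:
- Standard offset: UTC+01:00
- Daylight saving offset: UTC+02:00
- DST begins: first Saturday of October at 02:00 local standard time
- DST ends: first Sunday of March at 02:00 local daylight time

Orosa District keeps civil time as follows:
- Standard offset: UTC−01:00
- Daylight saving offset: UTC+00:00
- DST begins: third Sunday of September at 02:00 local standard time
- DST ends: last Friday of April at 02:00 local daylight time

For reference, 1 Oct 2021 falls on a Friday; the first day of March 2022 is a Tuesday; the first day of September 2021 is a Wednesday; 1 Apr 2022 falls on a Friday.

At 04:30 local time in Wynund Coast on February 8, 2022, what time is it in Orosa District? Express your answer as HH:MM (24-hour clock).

1 October 2021 is a Friday, so the first Saturday is October 2.
1 March 2022 is a Tuesday, so the first Sunday is March 6.
Daylight saving runs 2 October 2021 – 6 March 2022; February 8, 2022 is inside that window, so Wynund Coast is at UTC+02:00.
04:30 Wynund Coast − 2h = 02:30 UTC.
1 September 2021 is a Wednesday, so the first Sunday is September 5 and the third is September 19.
1 April 2022 is a Friday, so Fridays fall on 1, 8, 15, 22, 29; the last is April 29.
At the standard offset (UTC−01:00), 02:30 UTC − 1h = 01:30 Orosa District standard time.
Daylight saving runs 19 September 2021 – 29 April 2022; the standard-time date in Orosa District, February 8, 2022, is inside that window, so Orosa District is at UTC+00:00.
02:30 UTC + 0h = 02:30 Orosa District.

02:30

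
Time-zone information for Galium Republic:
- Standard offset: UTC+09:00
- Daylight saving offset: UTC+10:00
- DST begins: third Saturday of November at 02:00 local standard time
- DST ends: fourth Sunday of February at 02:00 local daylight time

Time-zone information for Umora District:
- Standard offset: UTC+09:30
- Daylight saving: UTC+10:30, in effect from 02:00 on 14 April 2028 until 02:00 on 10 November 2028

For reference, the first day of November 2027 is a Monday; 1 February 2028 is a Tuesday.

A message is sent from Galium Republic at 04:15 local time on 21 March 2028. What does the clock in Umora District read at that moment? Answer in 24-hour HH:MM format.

1 November 2027 is a Monday, so the first Saturday is November 6 and the third is November 20.
1 February 2028 is a Tuesday, so the first Sunday is February 6 and the fourth is February 27.
Daylight saving runs 20 November 2027 – 27 February 2028; 21 March 2028 is outside that window, so Galium Republic is on standard time at UTC+09:00.
04:15 Galium Republic − 9h = 19:15 UTC (rolling into the previous day, 20 March 2028).
At the standard offset (UTC+09:30), 19:15 UTC + 9h30m = 04:45 Umora District standard time (rolling into the next day, 21 March 2028).
Daylight saving runs 14 April – 10 November; the standard-time date in Umora District, 21 March 2028, is outside that window, so Umora District is on standard time at UTC+09:30.
19:15 UTC + 9h30m = 04:45 Umora District (rolling into the next day, 21 March 2028).

04:45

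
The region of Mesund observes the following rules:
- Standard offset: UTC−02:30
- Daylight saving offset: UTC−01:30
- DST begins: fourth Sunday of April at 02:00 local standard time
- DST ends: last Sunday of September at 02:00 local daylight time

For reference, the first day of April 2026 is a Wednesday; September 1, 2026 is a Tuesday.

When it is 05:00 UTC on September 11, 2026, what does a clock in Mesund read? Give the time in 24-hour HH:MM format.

1 April 2026 is a Wednesday, so the first Sunday is April 5 and the fourth is April 26.
1 September 2026 is a Tuesday, so Sundays fall on 6, 13, 20, 27; the last is September 27.
At the standard offset (UTC−02:30), 05:00 UTC − 2h30m = 02:30 Mesund standard time.
Daylight saving runs 26 April – 27 September; the standard-time date in Mesund, September 11, 2026, is inside that window, so Mesund is at UTC−01:30.
05:00 UTC − 1h30m = 03:30 local.

03:30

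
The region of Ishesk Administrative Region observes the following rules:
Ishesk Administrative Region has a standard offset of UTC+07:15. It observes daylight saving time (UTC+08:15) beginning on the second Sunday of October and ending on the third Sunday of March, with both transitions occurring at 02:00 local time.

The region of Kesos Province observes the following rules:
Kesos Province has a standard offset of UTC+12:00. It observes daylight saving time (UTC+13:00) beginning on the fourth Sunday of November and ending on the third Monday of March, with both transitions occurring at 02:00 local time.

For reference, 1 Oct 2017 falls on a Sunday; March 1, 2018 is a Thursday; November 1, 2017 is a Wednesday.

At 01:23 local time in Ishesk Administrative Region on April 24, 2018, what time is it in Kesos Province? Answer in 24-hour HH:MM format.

06:08

1 October 2017 is a Sunday, so the first Sunday is October 1 and the second is October 8.
1 March 2018 is a Thursday, so the first Sunday is March 4 and the third is March 18.
April 24, 2018 is outside the daylight-saving period (8 October 2017 – 18 March 2018), so Ishesk Administrative Region is on standard time, UTC+07:15.
01:23 Ishesk Administrative Region − 7h15m = 18:08 UTC (rolling into the previous day, 23 April 2018).
1 November 2017 is a Wednesday, so the first Sunday is November 5 and the fourth is November 26.
1 March 2018 is a Thursday, so the first Monday is March 5 and the third is March 19.
At the standard offset (UTC+12:00), 18:08 UTC + 12h = 06:08 Kesos Province standard time (rolling into the next day, 24 April 2018).
The standard-time date in Kesos Province, April 24, 2018, does not fall between 26 November 2017 and 19 March 2018, so daylight saving is not in effect and Kesos Province is at UTC+12:00.
18:08 UTC + 12h = 06:08 Kesos Province (rolling into the next day, 24 April 2018).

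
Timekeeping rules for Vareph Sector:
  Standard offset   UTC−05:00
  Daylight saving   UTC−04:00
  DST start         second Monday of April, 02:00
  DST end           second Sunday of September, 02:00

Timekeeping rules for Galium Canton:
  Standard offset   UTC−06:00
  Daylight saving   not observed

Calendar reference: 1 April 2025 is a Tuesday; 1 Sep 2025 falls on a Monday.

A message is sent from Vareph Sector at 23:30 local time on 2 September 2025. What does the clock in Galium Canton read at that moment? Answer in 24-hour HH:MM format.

1 April 2025 is a Tuesday, so the first Monday is April 7 and the second is April 14.
1 September 2025 is a Monday, so the first Sunday is September 7 and the second is September 14.
Daylight saving runs 14 April – 14 September; 2 September 2025 is inside that window, so Vareph Sector is at UTC−04:00.
23:30 Vareph Sector + 4h = 03:30 UTC (rolling into the next day, 3 September 2025).
Galium Canton has no daylight saving, so its offset is UTC−06:00 year-round.
03:30 UTC − 6h = 21:30 Galium Canton (rolling into the previous day, 2 September 2025).

21:30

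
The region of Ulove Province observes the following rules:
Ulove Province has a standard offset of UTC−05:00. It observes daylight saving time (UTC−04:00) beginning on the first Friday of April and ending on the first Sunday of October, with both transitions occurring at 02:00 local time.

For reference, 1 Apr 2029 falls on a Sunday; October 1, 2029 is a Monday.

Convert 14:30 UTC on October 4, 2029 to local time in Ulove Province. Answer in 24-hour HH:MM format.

1 April 2029 is a Sunday, so the first Friday is April 6.
1 October 2029 is a Monday, so the first Sunday is October 7.
At the standard offset (UTC−05:00), 14:30 UTC − 5h = 09:30 Ulove Province standard time.
The standard-time date in Ulove Province, October 4, 2029, falls between 6 April and 7 October, so daylight saving is in effect and Ulove Province is at UTC−04:00.
14:30 UTC − 4h = 10:30 local.

10:30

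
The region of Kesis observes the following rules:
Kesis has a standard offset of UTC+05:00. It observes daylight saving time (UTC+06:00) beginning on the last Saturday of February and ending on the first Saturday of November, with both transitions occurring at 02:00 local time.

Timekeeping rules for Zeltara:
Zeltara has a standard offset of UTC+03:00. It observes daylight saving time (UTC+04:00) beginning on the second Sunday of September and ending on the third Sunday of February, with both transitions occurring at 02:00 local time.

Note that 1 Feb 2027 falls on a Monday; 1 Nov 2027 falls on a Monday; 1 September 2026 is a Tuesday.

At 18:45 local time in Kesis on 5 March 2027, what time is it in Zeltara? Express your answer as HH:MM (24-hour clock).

1 February 2027 is a Monday, so Saturdays fall on 6, 13, 20, 27; the last is February 27.
1 November 2027 is a Monday, so the first Saturday is November 6.
5 March 2027 falls between 27 February and 6 November, so daylight saving is in effect and Kesis is at UTC+06:00.
18:45 Kesis − 6h = 12:45 UTC.
1 September 2026 is a Tuesday, so the first Sunday is September 6 and the second is September 13.
1 February 2027 is a Monday, so the first Sunday is February 7 and the third is February 21.
At the standard offset (UTC+03:00), 12:45 UTC + 3h = 15:45 Zeltara standard time.
The standard-time date in Zeltara, 5 March 2027, does not fall between 13 September 2026 and 21 February 2027, so daylight saving is not in effect and Zeltara is at UTC+03:00.
12:45 UTC + 3h = 15:45 Zeltara.

15:45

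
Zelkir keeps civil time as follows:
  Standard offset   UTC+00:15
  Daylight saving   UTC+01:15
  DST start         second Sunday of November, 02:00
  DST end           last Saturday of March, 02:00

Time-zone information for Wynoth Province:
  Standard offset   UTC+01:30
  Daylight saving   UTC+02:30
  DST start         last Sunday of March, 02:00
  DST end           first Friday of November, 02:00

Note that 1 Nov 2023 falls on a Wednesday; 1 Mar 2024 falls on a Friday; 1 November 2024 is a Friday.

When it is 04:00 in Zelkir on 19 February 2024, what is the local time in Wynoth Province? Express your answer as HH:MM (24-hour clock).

04:15

1 November 2023 is a Wednesday, so the first Sunday is November 5 and the second is November 12.
1 March 2024 is a Friday, so Saturdays fall on 2, 9, 16, 23, 30; the last is March 30.
Daylight saving runs 12 November 2023 – 30 March 2024; 19 February 2024 is inside that window, so Zelkir is at UTC+01:15.
04:00 Zelkir − 1h15m = 02:45 UTC.
1 March 2024 is a Friday, so Sundays fall on 3, 10, 17, 24, 31; the last is March 31.
1 November 2024 is a Friday, so the first Friday is November 1.
At the standard offset (UTC+01:30), 02:45 UTC + 1h30m = 04:15 Wynoth Province standard time.
The standard-time date in Wynoth Province, 19 February 2024, is outside the daylight-saving period (31 March – 1 November), so Wynoth Province is on standard time, UTC+01:30.
02:45 UTC + 1h30m = 04:15 Wynoth Province.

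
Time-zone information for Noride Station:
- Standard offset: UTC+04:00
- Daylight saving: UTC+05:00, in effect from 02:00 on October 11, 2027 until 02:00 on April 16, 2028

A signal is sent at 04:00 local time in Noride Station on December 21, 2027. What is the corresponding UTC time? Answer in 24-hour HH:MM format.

23:00

December 21, 2027 falls between 11 October 2027 and 16 April 2028, so daylight saving is in effect and Noride Station is at UTC+05:00.
04:00 local − 5h = 23:00 UTC (rolling into the previous day, 20 December 2027).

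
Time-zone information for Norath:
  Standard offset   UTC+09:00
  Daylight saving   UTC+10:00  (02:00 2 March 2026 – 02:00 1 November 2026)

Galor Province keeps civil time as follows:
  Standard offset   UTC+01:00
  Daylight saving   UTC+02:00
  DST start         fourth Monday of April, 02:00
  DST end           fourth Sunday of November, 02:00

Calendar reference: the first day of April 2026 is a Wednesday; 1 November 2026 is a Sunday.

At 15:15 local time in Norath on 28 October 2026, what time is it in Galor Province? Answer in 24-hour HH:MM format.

07:15

Daylight saving runs 2 March – 1 November; 28 October 2026 is inside that window, so Norath is at UTC+10:00.
15:15 Norath − 10h = 05:15 UTC.
1 April 2026 is a Wednesday, so the first Monday is April 6 and the fourth is April 27.
1 November 2026 is a Sunday, so the first Sunday is November 1 and the fourth is November 22.
At the standard offset (UTC+01:00), 05:15 UTC + 1h = 06:15 Galor Province standard time.
The standard-time date in Galor Province, 28 October 2026, lies within the daylight-saving period (27 April – 22 November), so Galor Province is on daylight time, UTC+02:00.
05:15 UTC + 2h = 07:15 Galor Province.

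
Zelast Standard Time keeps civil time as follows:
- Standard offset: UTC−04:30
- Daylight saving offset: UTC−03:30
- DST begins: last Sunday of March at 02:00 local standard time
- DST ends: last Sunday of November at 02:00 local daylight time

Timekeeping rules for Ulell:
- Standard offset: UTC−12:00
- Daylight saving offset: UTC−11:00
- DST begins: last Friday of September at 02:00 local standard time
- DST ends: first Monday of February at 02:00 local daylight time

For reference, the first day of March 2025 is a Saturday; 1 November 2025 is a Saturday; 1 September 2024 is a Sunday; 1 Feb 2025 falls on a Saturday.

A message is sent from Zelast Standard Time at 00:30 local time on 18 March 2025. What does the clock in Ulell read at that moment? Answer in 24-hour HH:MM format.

17:00

1 March 2025 is a Saturday, so Sundays fall on 2, 9, 16, 23, 30; the last is March 30.
1 November 2025 is a Saturday, so Sundays fall on 2, 9, 16, 23, 30; the last is November 30.
Daylight saving runs 30 March – 30 November; 18 March 2025 is outside that window, so Zelast Standard Time is on standard time at UTC−04:30.
00:30 Zelast Standard Time + 4h30m = 05:00 UTC.
1 September 2024 is a Sunday, so Fridays fall on 6, 13, 20, 27; the last is September 27.
1 February 2025 is a Saturday, so the first Monday is February 3.
At the standard offset (UTC−12:00), 05:00 UTC − 12h = 17:00 Ulell standard time (rolling into the previous day, 17 March 2025).
Daylight saving runs 27 September 2024 – 3 February 2025; the standard-time date in Ulell, 17 March 2025, is outside that window, so Ulell is on standard time at UTC−12:00.
05:00 UTC − 12h = 17:00 Ulell (rolling into the previous day, 17 March 2025).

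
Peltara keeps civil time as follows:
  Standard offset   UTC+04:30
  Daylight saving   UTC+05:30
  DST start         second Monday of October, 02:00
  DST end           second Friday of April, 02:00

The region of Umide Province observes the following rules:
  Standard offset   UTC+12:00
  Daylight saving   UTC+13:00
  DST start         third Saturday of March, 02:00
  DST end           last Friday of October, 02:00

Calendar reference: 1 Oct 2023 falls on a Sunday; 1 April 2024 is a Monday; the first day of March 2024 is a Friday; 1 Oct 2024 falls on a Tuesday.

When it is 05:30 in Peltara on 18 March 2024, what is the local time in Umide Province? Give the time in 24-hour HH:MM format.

13:00

1 October 2023 is a Sunday, so the first Monday is October 2 and the second is October 9.
1 April 2024 is a Monday, so the first Friday is April 5 and the second is April 12.
18 March 2024 lies within the daylight-saving period (9 October 2023 – 12 April 2024), so Peltara is on daylight time, UTC+05:30.
05:30 Peltara − 5h30m = 00:00 UTC.
1 March 2024 is a Friday, so the first Saturday is March 2 and the third is March 16.
1 October 2024 is a Tuesday, so Fridays fall on 4, 11, 18, 25; the last is October 25.
At the standard offset (UTC+12:00), 00:00 UTC + 12h = 12:00 Umide Province standard time.
The standard-time date in Umide Province, 18 March 2024, falls between 16 March and 25 October, so daylight saving is in effect and Umide Province is at UTC+13:00.
00:00 UTC + 13h = 13:00 Umide Province.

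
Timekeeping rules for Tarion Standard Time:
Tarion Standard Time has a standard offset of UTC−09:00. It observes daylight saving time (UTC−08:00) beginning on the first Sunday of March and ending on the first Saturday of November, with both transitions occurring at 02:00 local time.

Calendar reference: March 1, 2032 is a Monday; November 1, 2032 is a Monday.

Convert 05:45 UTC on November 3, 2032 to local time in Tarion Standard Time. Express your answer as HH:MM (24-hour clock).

21:45

1 March 2032 is a Monday, so the first Sunday is March 7.
1 November 2032 is a Monday, so the first Saturday is November 6.
At the standard offset (UTC−09:00), 05:45 UTC − 9h = 20:45 Tarion Standard Time standard time (rolling into the previous day, 2 November 2032).
The standard-time date in Tarion Standard Time, November 2, 2032, lies within the daylight-saving period (7 March – 6 November), so Tarion Standard Time is on daylight time, UTC−08:00.
05:45 UTC − 8h = 21:45 local (rolling into the previous day, 2 November 2032).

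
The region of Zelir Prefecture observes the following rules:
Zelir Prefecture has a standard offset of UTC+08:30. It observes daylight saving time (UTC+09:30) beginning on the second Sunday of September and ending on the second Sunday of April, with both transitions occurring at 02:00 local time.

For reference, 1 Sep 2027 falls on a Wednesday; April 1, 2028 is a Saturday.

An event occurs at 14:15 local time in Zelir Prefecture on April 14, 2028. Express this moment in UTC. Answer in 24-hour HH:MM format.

1 September 2027 is a Wednesday, so the first Sunday is September 5 and the second is September 12.
1 April 2028 is a Saturday, so the first Sunday is April 2 and the second is April 9.
April 14, 2028 does not fall between 12 September 2027 and 9 April 2028, so daylight saving is not in effect and Zelir Prefecture is at UTC+08:30.
14:15 local − 8h30m = 05:45 UTC.

05:45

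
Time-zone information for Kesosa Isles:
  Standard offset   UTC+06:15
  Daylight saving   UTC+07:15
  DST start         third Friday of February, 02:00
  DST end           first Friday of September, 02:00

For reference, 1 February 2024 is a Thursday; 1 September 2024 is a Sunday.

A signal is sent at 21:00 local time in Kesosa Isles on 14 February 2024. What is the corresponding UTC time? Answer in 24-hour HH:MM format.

1 February 2024 is a Thursday, so the first Friday is February 2 and the third is February 16.
1 September 2024 is a Sunday, so the first Friday is September 6.
14 February 2024 does not fall between 16 February and 6 September, so daylight saving is not in effect and Kesosa Isles is at UTC+06:15.
21:00 local − 6h15m = 14:45 UTC.

14:45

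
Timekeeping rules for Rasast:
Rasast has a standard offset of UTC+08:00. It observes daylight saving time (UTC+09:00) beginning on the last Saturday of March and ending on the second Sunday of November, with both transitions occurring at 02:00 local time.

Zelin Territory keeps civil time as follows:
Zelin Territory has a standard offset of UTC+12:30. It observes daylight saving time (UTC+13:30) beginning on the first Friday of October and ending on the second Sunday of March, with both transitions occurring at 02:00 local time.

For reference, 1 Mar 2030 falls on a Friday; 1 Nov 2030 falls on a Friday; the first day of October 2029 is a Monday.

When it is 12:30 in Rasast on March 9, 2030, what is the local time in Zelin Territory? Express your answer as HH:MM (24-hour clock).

18:00

1 March 2030 is a Friday, so Saturdays fall on 2, 9, 16, 23, 30; the last is March 30.
1 November 2030 is a Friday, so the first Sunday is November 3 and the second is November 10.
March 9, 2030 is outside the daylight-saving period (30 March – 10 November), so Rasast is on standard time, UTC+08:00.
12:30 Rasast − 8h = 04:30 UTC.
1 October 2029 is a Monday, so the first Friday is October 5.
1 March 2030 is a Friday, so the first Sunday is March 3 and the second is March 10.
At the standard offset (UTC+12:30), 04:30 UTC + 12h30m = 17:00 Zelin Territory standard time.
The standard-time date in Zelin Territory, March 9, 2030, falls between 5 October 2029 and 10 March 2030, so daylight saving is in effect and Zelin Territory is at UTC+13:30.
04:30 UTC + 13h30m = 18:00 Zelin Territory.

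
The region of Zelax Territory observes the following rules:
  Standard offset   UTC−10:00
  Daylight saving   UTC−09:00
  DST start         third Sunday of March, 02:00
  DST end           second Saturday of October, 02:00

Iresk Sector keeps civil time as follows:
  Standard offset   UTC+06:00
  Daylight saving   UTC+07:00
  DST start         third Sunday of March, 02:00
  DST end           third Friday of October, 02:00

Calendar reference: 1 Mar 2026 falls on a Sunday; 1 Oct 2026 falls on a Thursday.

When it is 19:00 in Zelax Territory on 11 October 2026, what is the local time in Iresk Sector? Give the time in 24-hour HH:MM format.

12:00

1 March 2026 is a Sunday, so the first Sunday is March 1 and the third is March 15.
1 October 2026 is a Thursday, so the first Saturday is October 3 and the second is October 10.
11 October 2026 does not fall between 15 March and 10 October, so daylight saving is not in effect and Zelax Territory is at UTC−10:00.
19:00 Zelax Territory + 10h = 05:00 UTC (rolling into the next day, 12 October 2026).
1 March 2026 is a Sunday, so the first Sunday is March 1 and the third is March 15.
1 October 2026 is a Thursday, so the first Friday is October 2 and the third is October 16.
At the standard offset (UTC+06:00), 05:00 UTC + 6h = 11:00 Iresk Sector standard time.
The standard-time date in Iresk Sector, 12 October 2026, falls between 15 March and 16 October, so daylight saving is in effect and Iresk Sector is at UTC+07:00.
05:00 UTC + 7h = 12:00 Iresk Sector.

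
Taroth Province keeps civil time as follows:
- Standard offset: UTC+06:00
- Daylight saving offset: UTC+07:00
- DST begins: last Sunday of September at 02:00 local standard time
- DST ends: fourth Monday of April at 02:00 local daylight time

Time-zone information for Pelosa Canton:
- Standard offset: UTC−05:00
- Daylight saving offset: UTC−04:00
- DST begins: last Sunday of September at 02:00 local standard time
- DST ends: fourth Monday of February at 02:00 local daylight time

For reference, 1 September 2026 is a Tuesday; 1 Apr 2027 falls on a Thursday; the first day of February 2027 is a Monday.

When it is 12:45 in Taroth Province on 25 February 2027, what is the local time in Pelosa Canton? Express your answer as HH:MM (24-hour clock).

1 September 2026 is a Tuesday, so Sundays fall on 6, 13, 20, 27; the last is September 27.
1 April 2027 is a Thursday, so the first Monday is April 5 and the fourth is April 26.
25 February 2027 lies within the daylight-saving period (27 September 2026 – 26 April 2027), so Taroth Province is on daylight time, UTC+07:00.
12:45 Taroth Province − 7h = 05:45 UTC.
1 September 2026 is a Tuesday, so Sundays fall on 6, 13, 20, 27; the last is September 27.
1 February 2027 is a Monday, so the first Monday is February 1 and the fourth is February 22.
At the standard offset (UTC−05:00), 05:45 UTC − 5h = 00:45 Pelosa Canton standard time.
The standard-time date in Pelosa Canton, 25 February 2027, is outside the daylight-saving period (27 September 2026 – 22 February 2027), so Pelosa Canton is on standard time, UTC−05:00.
05:45 UTC − 5h = 00:45 Pelosa Canton.

00:45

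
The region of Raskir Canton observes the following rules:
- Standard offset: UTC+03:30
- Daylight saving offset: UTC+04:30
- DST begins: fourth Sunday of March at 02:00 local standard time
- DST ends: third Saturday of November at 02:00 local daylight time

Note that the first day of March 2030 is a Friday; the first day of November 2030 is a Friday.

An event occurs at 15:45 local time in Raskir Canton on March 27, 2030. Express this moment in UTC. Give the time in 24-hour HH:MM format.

1 March 2030 is a Friday, so the first Sunday is March 3 and the fourth is March 24.
1 November 2030 is a Friday, so the first Saturday is November 2 and the third is November 16.
March 27, 2030 lies within the daylight-saving period (24 March – 16 November), so Raskir Canton is on daylight time, UTC+04:30.
15:45 local − 4h30m = 11:15 UTC.

11:15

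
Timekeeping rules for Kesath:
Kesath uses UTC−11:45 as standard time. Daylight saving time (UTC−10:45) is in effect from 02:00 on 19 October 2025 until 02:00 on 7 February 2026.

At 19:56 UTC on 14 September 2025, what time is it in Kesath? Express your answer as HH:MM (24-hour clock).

At the standard offset (UTC−11:45), 19:56 UTC − 11h45m = 08:11 Kesath standard time.
The standard-time date in Kesath, 14 September 2025, is outside the daylight-saving period (19 October 2025 – 7 February 2026), so Kesath is on standard time, UTC−11:45.
19:56 UTC − 11h45m = 08:11 local.

08:11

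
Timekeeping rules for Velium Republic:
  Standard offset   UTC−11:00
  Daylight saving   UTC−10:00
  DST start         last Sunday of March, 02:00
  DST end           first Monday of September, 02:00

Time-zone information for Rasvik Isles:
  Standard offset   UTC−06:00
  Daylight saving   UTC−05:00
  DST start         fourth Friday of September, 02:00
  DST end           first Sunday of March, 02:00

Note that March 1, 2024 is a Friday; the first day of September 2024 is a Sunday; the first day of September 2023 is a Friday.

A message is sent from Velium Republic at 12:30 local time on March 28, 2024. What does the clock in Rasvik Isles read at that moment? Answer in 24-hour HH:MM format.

1 March 2024 is a Friday, so Sundays fall on 3, 10, 17, 24, 31; the last is March 31.
1 September 2024 is a Sunday, so the first Monday is September 2.
Daylight saving runs 31 March – 2 September; March 28, 2024 is outside that window, so Velium Republic is on standard time at UTC−11:00.
12:30 Velium Republic + 11h = 23:30 UTC.
1 September 2023 is a Friday, so the first Friday is September 1 and the fourth is September 22.
1 March 2024 is a Friday, so the first Sunday is March 3.
At the standard offset (UTC−06:00), 23:30 UTC − 6h = 17:30 Rasvik Isles standard time.
Daylight saving runs 22 September 2023 – 3 March 2024; the standard-time date in Rasvik Isles, March 28, 2024, is outside that window, so Rasvik Isles is on standard time at UTC−06:00.
23:30 UTC − 6h = 17:30 Rasvik Isles.

17:30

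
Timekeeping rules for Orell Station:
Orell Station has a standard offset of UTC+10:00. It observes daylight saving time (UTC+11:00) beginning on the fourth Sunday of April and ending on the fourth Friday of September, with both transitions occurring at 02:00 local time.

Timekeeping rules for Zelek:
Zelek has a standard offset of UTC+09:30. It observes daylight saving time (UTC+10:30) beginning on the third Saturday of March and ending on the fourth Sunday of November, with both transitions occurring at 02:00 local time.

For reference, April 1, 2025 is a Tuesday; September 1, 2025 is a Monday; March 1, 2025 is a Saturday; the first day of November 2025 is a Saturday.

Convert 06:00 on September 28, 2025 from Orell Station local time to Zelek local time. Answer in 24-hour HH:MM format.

06:30

1 April 2025 is a Tuesday, so the first Sunday is April 6 and the fourth is April 27.
1 September 2025 is a Monday, so the first Friday is September 5 and the fourth is September 26.
Daylight saving runs 27 April – 26 September; September 28, 2025 is outside that window, so Orell Station is on standard time at UTC+10:00.
06:00 Orell Station − 10h = 20:00 UTC (rolling into the previous day, 27 September 2025).
1 March 2025 is a Saturday, so the first Saturday is March 1 and the third is March 15.
1 November 2025 is a Saturday, so the first Sunday is November 2 and the fourth is November 23.
At the standard offset (UTC+09:30), 20:00 UTC + 9h30m = 05:30 Zelek standard time (rolling into the next day, 28 September 2025).
Daylight saving runs 15 March – 23 November; the standard-time date in Zelek, September 28, 2025, is inside that window, so Zelek is at UTC+10:30.
20:00 UTC + 10h30m = 06:30 Zelek (rolling into the next day, 28 September 2025).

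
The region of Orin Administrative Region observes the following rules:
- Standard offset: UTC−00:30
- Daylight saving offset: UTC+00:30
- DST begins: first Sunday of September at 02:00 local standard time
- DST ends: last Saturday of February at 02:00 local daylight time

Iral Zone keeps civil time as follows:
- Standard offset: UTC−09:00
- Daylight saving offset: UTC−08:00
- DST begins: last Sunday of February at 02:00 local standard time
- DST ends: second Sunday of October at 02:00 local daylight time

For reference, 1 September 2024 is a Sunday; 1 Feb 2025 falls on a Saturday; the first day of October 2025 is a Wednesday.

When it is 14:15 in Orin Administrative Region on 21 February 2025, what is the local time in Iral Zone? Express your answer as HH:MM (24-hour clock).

1 September 2024 is a Sunday, so the first Sunday is September 1.
1 February 2025 is a Saturday, so Saturdays fall on 1, 8, 15, 22; the last is February 22.
21 February 2025 falls between 1 September 2024 and 22 February 2025, so daylight saving is in effect and Orin Administrative Region is at UTC+00:30.
14:15 Orin Administrative Region − 0h30m = 13:45 UTC.
1 February 2025 is a Saturday, so Sundays fall on 2, 9, 16, 23; the last is February 23.
1 October 2025 is a Wednesday, so the first Sunday is October 5 and the second is October 12.
At the standard offset (UTC−09:00), 13:45 UTC − 9h = 04:45 Iral Zone standard time.
Daylight saving runs 23 February – 12 October; the standard-time date in Iral Zone, 21 February 2025, is outside that window, so Iral Zone is on standard time at UTC−09:00.
13:45 UTC − 9h = 04:45 Iral Zone.

04:45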